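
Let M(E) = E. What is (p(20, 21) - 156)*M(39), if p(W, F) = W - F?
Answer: -6123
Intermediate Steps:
(p(20, 21) - 156)*M(39) = ((20 - 1*21) - 156)*39 = ((20 - 21) - 156)*39 = (-1 - 156)*39 = -157*39 = -6123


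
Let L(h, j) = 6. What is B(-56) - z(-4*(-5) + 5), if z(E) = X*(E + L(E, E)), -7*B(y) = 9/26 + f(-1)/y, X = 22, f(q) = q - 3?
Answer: -434472/637 ≈ -682.06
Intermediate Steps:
f(q) = -3 + q
B(y) = -9/182 + 4/(7*y) (B(y) = -(9/26 + (-3 - 1)/y)/7 = -(9*(1/26) - 4/y)/7 = -(9/26 - 4/y)/7 = -9/182 + 4/(7*y))
z(E) = 132 + 22*E (z(E) = 22*(E + 6) = 22*(6 + E) = 132 + 22*E)
B(-56) - z(-4*(-5) + 5) = (1/182)*(104 - 9*(-56))/(-56) - (132 + 22*(-4*(-5) + 5)) = (1/182)*(-1/56)*(104 + 504) - (132 + 22*(20 + 5)) = (1/182)*(-1/56)*608 - (132 + 22*25) = -38/637 - (132 + 550) = -38/637 - 1*682 = -38/637 - 682 = -434472/637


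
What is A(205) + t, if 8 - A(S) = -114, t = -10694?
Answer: -10572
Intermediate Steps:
A(S) = 122 (A(S) = 8 - 1*(-114) = 8 + 114 = 122)
A(205) + t = 122 - 10694 = -10572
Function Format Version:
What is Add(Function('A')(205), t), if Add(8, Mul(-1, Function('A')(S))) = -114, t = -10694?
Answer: -10572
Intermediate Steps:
Function('A')(S) = 122 (Function('A')(S) = Add(8, Mul(-1, -114)) = Add(8, 114) = 122)
Add(Function('A')(205), t) = Add(122, -10694) = -10572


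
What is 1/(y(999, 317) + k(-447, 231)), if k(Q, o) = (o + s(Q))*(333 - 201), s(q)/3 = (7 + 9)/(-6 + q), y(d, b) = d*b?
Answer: 151/52421313 ≈ 2.8805e-6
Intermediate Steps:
y(d, b) = b*d
s(q) = 48/(-6 + q) (s(q) = 3*((7 + 9)/(-6 + q)) = 3*(16/(-6 + q)) = 48/(-6 + q))
k(Q, o) = 132*o + 6336/(-6 + Q) (k(Q, o) = (o + 48/(-6 + Q))*(333 - 201) = (o + 48/(-6 + Q))*132 = 132*o + 6336/(-6 + Q))
1/(y(999, 317) + k(-447, 231)) = 1/(317*999 + 132*(48 + 231*(-6 - 447))/(-6 - 447)) = 1/(316683 + 132*(48 + 231*(-453))/(-453)) = 1/(316683 + 132*(-1/453)*(48 - 104643)) = 1/(316683 + 132*(-1/453)*(-104595)) = 1/(316683 + 4602180/151) = 1/(52421313/151) = 151/52421313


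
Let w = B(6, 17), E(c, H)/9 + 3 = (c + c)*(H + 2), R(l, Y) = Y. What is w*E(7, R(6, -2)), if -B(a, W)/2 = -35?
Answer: -1890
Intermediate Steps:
B(a, W) = 70 (B(a, W) = -2*(-35) = 70)
E(c, H) = -27 + 18*c*(2 + H) (E(c, H) = -27 + 9*((c + c)*(H + 2)) = -27 + 9*((2*c)*(2 + H)) = -27 + 9*(2*c*(2 + H)) = -27 + 18*c*(2 + H))
w = 70
w*E(7, R(6, -2)) = 70*(-27 + 36*7 + 18*(-2)*7) = 70*(-27 + 252 - 252) = 70*(-27) = -1890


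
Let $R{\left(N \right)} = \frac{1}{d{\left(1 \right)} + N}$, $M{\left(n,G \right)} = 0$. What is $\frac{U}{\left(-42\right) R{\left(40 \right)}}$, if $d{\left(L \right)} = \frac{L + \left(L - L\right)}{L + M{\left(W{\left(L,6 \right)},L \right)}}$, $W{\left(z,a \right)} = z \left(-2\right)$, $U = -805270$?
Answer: $\frac{16508035}{21} \approx 7.861 \cdot 10^{5}$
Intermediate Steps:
$W{\left(z,a \right)} = - 2 z$
$d{\left(L \right)} = 1$ ($d{\left(L \right)} = \frac{L + \left(L - L\right)}{L + 0} = \frac{L + 0}{L} = \frac{L}{L} = 1$)
$R{\left(N \right)} = \frac{1}{1 + N}$
$\frac{U}{\left(-42\right) R{\left(40 \right)}} = - \frac{805270}{\left(-42\right) \frac{1}{1 + 40}} = - \frac{805270}{\left(-42\right) \frac{1}{41}} = - \frac{805270}{- \frac{42}{41}} = \left(-805270\right) \left(- \frac{41}{42}\right) = \frac{16508035}{21}$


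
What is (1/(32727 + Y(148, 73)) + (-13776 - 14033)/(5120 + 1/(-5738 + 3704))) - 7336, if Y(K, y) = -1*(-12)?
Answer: -2503035583755871/340946532381 ≈ -7341.4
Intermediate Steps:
Y(K, y) = 12
(1/(32727 + Y(148, 73)) + (-13776 - 14033)/(5120 + 1/(-5738 + 3704))) - 7336 = (1/(32727 + 12) + (-13776 - 14033)/(5120 + 1/(-5738 + 3704))) - 7336 = (1/32739 - 27809/(5120 + 1/(-2034))) - 7336 = (1/32739 - 27809/(5120 - 1/2034)) - 7336 = (1/32739 - 27809/10414079/2034) - 7336 = (1/32739 - 27809*2034/10414079) - 7336 = (1/32739 - 56563506/10414079) - 7336 = -1851822208855/340946532381 - 7336 = -2503035583755871/340946532381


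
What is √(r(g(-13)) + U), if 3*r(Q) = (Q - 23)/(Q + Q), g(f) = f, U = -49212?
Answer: 5*I*√332670/13 ≈ 221.84*I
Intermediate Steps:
r(Q) = (-23 + Q)/(6*Q) (r(Q) = ((Q - 23)/(Q + Q))/3 = ((-23 + Q)/((2*Q)))/3 = ((-23 + Q)*(1/(2*Q)))/3 = ((-23 + Q)/(2*Q))/3 = (-23 + Q)/(6*Q))
√(r(g(-13)) + U) = √((⅙)*(-23 - 13)/(-13) - 49212) = √((⅙)*(-1/13)*(-36) - 49212) = √(6/13 - 49212) = √(-639750/13) = 5*I*√332670/13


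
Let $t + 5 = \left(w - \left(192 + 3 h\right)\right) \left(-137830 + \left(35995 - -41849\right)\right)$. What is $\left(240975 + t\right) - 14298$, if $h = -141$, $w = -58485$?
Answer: $3494651116$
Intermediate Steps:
$t = 3494424439$ ($t = -5 + \left(-58485 - -231\right) \left(-137830 + \left(35995 - -41849\right)\right) = -5 + \left(-58485 + \left(423 - 192\right)\right) \left(-137830 + \left(35995 + 41849\right)\right) = -5 + \left(-58485 + 231\right) \left(-137830 + 77844\right) = -5 - -3494424444 = -5 + 3494424444 = 3494424439$)
$\left(240975 + t\right) - 14298 = \left(240975 + 3494424439\right) - 14298 = 3494665414 - 14298 = 3494651116$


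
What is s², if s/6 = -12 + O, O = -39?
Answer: 93636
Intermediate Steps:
s = -306 (s = 6*(-12 - 39) = 6*(-51) = -306)
s² = (-306)² = 93636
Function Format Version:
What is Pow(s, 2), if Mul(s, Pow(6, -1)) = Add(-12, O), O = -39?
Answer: 93636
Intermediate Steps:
s = -306 (s = Mul(6, Add(-12, -39)) = Mul(6, -51) = -306)
Pow(s, 2) = Pow(-306, 2) = 93636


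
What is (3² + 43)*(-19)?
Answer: -988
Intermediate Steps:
(3² + 43)*(-19) = (9 + 43)*(-19) = 52*(-19) = -988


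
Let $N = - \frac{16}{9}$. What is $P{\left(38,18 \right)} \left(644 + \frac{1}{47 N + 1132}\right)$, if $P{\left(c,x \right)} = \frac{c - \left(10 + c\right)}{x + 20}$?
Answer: $- \frac{30383965}{179284} \approx -169.47$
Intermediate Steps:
$N = - \frac{16}{9}$ ($N = \left(-16\right) \frac{1}{9} = - \frac{16}{9} \approx -1.7778$)
$P{\left(c,x \right)} = - \frac{10}{20 + x}$
$P{\left(38,18 \right)} \left(644 + \frac{1}{47 N + 1132}\right) = - \frac{10}{20 + 18} \left(644 + \frac{1}{47 \left(- \frac{16}{9}\right) + 1132}\right) = - \frac{10}{38} \left(644 + \frac{1}{- \frac{752}{9} + 1132}\right) = \left(-10\right) \frac{1}{38} \left(644 + \frac{1}{\frac{9436}{9}}\right) = - \frac{5 \left(644 + \frac{9}{9436}\right)}{19} = \left(- \frac{5}{19}\right) \frac{6076793}{9436} = - \frac{30383965}{179284}$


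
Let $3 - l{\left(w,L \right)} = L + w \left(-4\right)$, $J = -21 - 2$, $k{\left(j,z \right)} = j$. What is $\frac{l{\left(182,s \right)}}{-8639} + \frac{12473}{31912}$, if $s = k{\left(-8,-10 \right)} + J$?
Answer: $\frac{83437303}{275687768} \approx 0.30265$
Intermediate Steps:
$J = -23$ ($J = -21 - 2 = -23$)
$s = -31$ ($s = -8 - 23 = -31$)
$l{\left(w,L \right)} = 3 - L + 4 w$ ($l{\left(w,L \right)} = 3 - \left(L + w \left(-4\right)\right) = 3 - \left(L - 4 w\right) = 3 - L + 4 w$)
$\frac{l{\left(182,s \right)}}{-8639} + \frac{12473}{31912} = \frac{3 - -31 + 4 \cdot 182}{-8639} + \frac{12473}{31912} = \left(3 + 31 + 728\right) \left(- \frac{1}{8639}\right) + 12473 \cdot \frac{1}{31912} = 762 \left(- \frac{1}{8639}\right) + \frac{12473}{31912} = - \frac{762}{8639} + \frac{12473}{31912} = \frac{83437303}{275687768}$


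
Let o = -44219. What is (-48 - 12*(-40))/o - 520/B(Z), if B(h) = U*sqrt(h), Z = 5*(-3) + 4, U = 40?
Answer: -432/44219 + 13*I*sqrt(11)/11 ≈ -0.0097696 + 3.9196*I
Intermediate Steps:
Z = -11 (Z = -15 + 4 = -11)
B(h) = 40*sqrt(h)
(-48 - 12*(-40))/o - 520/B(Z) = (-48 - 12*(-40))/(-44219) - 520*(-I*sqrt(11)/440) = (-48 + 480)*(-1/44219) - 520*(-I*sqrt(11)/440) = 432*(-1/44219) - 520*(-I*sqrt(11)/440) = -432/44219 - (-13)*I*sqrt(11)/11 = -432/44219 + 13*I*sqrt(11)/11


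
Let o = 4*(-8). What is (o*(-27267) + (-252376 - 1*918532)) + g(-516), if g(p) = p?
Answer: -298880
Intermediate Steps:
o = -32
(o*(-27267) + (-252376 - 1*918532)) + g(-516) = (-32*(-27267) + (-252376 - 1*918532)) - 516 = (872544 + (-252376 - 918532)) - 516 = (872544 - 1170908) - 516 = -298364 - 516 = -298880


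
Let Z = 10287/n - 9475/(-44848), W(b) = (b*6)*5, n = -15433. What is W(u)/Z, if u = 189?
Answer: -3924429173280/315123701 ≈ -12454.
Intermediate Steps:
W(b) = 30*b (W(b) = (6*b)*5 = 30*b)
Z = -315123701/692139184 (Z = 10287/(-15433) - 9475/(-44848) = 10287*(-1/15433) - 9475*(-1/44848) = -10287/15433 + 9475/44848 = -315123701/692139184 ≈ -0.45529)
W(u)/Z = (30*189)/(-315123701/692139184) = 5670*(-692139184/315123701) = -3924429173280/315123701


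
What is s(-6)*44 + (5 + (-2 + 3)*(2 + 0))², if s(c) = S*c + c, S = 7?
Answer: -2063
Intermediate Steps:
s(c) = 8*c (s(c) = 7*c + c = 8*c)
s(-6)*44 + (5 + (-2 + 3)*(2 + 0))² = (8*(-6))*44 + (5 + (-2 + 3)*(2 + 0))² = -48*44 + (5 + 1*2)² = -2112 + (5 + 2)² = -2112 + 7² = -2112 + 49 = -2063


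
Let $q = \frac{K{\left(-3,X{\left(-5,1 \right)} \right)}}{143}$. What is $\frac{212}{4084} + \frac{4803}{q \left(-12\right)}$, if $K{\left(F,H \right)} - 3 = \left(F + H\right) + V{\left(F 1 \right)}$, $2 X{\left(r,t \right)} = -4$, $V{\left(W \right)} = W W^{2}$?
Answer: $\frac{233756951}{118436} \approx 1973.7$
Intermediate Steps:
$V{\left(W \right)} = W^{3}$
$X{\left(r,t \right)} = -2$ ($X{\left(r,t \right)} = \frac{1}{2} \left(-4\right) = -2$)
$K{\left(F,H \right)} = 3 + F + H + F^{3}$ ($K{\left(F,H \right)} = 3 + \left(\left(F + H\right) + \left(F 1\right)^{3}\right) = 3 + \left(\left(F + H\right) + F^{3}\right) = 3 + \left(F + H + F^{3}\right) = 3 + F + H + F^{3}$)
$q = - \frac{29}{143}$ ($q = \frac{3 - 3 - 2 + \left(-3\right)^{3}}{143} = \left(3 - 3 - 2 - 27\right) \frac{1}{143} = \left(-29\right) \frac{1}{143} = - \frac{29}{143} \approx -0.2028$)
$\frac{212}{4084} + \frac{4803}{q \left(-12\right)} = \frac{212}{4084} + \frac{4803}{\left(- \frac{29}{143}\right) \left(-12\right)} = 212 \cdot \frac{1}{4084} + \frac{4803}{\frac{348}{143}} = \frac{53}{1021} + 4803 \cdot \frac{143}{348} = \frac{53}{1021} + \frac{228943}{116} = \frac{233756951}{118436}$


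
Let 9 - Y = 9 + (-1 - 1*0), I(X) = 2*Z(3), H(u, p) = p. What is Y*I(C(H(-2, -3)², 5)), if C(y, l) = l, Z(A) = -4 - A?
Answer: -14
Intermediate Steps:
I(X) = -14 (I(X) = 2*(-4 - 1*3) = 2*(-4 - 3) = 2*(-7) = -14)
Y = 1 (Y = 9 - (9 + (-1 - 1*0)) = 9 - (9 + (-1 + 0)) = 9 - (9 - 1) = 9 - 1*8 = 9 - 8 = 1)
Y*I(C(H(-2, -3)², 5)) = 1*(-14) = -14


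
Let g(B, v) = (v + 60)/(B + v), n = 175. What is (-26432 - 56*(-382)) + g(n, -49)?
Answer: -635029/126 ≈ -5039.9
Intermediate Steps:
g(B, v) = (60 + v)/(B + v)
(-26432 - 56*(-382)) + g(n, -49) = (-26432 - 56*(-382)) + (60 - 49)/(175 - 49) = (-26432 + 21392) + 11/126 = -5040 + (1/126)*11 = -5040 + 11/126 = -635029/126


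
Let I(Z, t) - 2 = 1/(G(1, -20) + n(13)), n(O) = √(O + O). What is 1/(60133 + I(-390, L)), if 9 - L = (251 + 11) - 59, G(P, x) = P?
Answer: 751687/45202667677 - √26/90405335354 ≈ 1.6629e-5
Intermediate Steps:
L = -194 (L = 9 - ((251 + 11) - 59) = 9 - (262 - 59) = 9 - 1*203 = 9 - 203 = -194)
n(O) = √2*√O (n(O) = √(2*O) = √2*√O)
I(Z, t) = 2 + 1/(1 + √26) (I(Z, t) = 2 + 1/(1 + √2*√13) = 2 + 1/(1 + √26))
1/(60133 + I(-390, L)) = 1/(60133 + (49/25 + √26/25)) = 1/(1503374/25 + √26/25)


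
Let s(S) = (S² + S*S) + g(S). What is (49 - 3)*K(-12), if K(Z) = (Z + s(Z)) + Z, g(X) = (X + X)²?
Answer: 38640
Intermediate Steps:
g(X) = 4*X² (g(X) = (2*X)² = 4*X²)
s(S) = 6*S² (s(S) = (S² + S*S) + 4*S² = (S² + S²) + 4*S² = 2*S² + 4*S² = 6*S²)
K(Z) = 2*Z + 6*Z² (K(Z) = (Z + 6*Z²) + Z = 2*Z + 6*Z²)
(49 - 3)*K(-12) = (49 - 3)*(2*(-12)*(1 + 3*(-12))) = 46*(2*(-12)*(1 - 36)) = 46*(2*(-12)*(-35)) = 46*840 = 38640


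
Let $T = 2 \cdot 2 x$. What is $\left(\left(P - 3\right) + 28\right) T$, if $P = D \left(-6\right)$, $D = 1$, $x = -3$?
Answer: $-228$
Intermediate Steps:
$T = -12$ ($T = 2 \cdot 2 \left(-3\right) = 4 \left(-3\right) = -12$)
$P = -6$ ($P = 1 \left(-6\right) = -6$)
$\left(\left(P - 3\right) + 28\right) T = \left(\left(-6 - 3\right) + 28\right) \left(-12\right) = \left(-9 + 28\right) \left(-12\right) = 19 \left(-12\right) = -228$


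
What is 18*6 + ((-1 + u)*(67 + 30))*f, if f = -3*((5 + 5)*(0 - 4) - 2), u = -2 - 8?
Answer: -134334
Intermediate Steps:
u = -10
f = 126 (f = -3*(10*(-4) - 2) = -3*(-40 - 2) = -3*(-42) = 126)
18*6 + ((-1 + u)*(67 + 30))*f = 18*6 + ((-1 - 10)*(67 + 30))*126 = 108 - 11*97*126 = 108 - 1067*126 = 108 - 134442 = -134334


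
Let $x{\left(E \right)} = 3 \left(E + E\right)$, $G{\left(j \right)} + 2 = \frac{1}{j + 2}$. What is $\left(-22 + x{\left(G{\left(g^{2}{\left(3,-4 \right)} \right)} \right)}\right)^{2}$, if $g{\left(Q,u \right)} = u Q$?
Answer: $\frac{6145441}{5329} \approx 1153.2$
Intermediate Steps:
$g{\left(Q,u \right)} = Q u$
$G{\left(j \right)} = -2 + \frac{1}{2 + j}$ ($G{\left(j \right)} = -2 + \frac{1}{j + 2} = -2 + \frac{1}{2 + j}$)
$x{\left(E \right)} = 6 E$ ($x{\left(E \right)} = 3 \cdot 2 E = 6 E$)
$\left(-22 + x{\left(G{\left(g^{2}{\left(3,-4 \right)} \right)} \right)}\right)^{2} = \left(-22 + 6 \frac{-3 - 2 \left(3 \left(-4\right)\right)^{2}}{2 + \left(3 \left(-4\right)\right)^{2}}\right)^{2} = \left(-22 + 6 \frac{-3 - 2 \left(-12\right)^{2}}{2 + \left(-12\right)^{2}}\right)^{2} = \left(-22 + 6 \frac{-3 - 288}{2 + 144}\right)^{2} = \left(-22 + 6 \frac{-3 - 288}{146}\right)^{2} = \left(-22 + 6 \cdot \frac{1}{146} \left(-291\right)\right)^{2} = \left(-22 + 6 \left(- \frac{291}{146}\right)\right)^{2} = \left(-22 - \frac{873}{73}\right)^{2} = \left(- \frac{2479}{73}\right)^{2} = \frac{6145441}{5329}$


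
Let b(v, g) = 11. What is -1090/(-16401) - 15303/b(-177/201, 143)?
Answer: -2074153/1491 ≈ -1391.1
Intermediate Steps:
-1090/(-16401) - 15303/b(-177/201, 143) = -1090/(-16401) - 15303/11 = -1090*(-1/16401) - 15303*1/11 = 1090/16401 - 15303/11 = -2074153/1491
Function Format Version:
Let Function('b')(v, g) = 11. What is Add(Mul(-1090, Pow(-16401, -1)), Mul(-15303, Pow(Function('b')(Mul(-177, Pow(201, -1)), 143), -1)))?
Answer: Rational(-2074153, 1491) ≈ -1391.1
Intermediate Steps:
Add(Mul(-1090, Pow(-16401, -1)), Mul(-15303, Pow(Function('b')(Mul(-177, Pow(201, -1)), 143), -1))) = Add(Mul(-1090, Pow(-16401, -1)), Mul(-15303, Pow(11, -1))) = Add(Mul(-1090, Rational(-1, 16401)), Mul(-15303, Rational(1, 11))) = Add(Rational(1090, 16401), Rational(-15303, 11)) = Rational(-2074153, 1491)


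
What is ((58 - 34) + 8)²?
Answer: 1024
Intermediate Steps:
((58 - 34) + 8)² = (24 + 8)² = 32² = 1024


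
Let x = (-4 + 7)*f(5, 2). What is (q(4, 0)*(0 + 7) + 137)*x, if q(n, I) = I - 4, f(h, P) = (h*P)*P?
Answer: 6540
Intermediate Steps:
f(h, P) = h*P**2 (f(h, P) = (P*h)*P = h*P**2)
q(n, I) = -4 + I
x = 60 (x = (-4 + 7)*(5*2**2) = 3*(5*4) = 3*20 = 60)
(q(4, 0)*(0 + 7) + 137)*x = ((-4 + 0)*(0 + 7) + 137)*60 = (-4*7 + 137)*60 = (-28 + 137)*60 = 109*60 = 6540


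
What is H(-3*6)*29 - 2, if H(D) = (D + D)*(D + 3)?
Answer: 15658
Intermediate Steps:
H(D) = 2*D*(3 + D) (H(D) = (2*D)*(3 + D) = 2*D*(3 + D))
H(-3*6)*29 - 2 = (2*(-3*6)*(3 - 3*6))*29 - 2 = (2*(-18)*(3 - 18))*29 - 2 = (2*(-18)*(-15))*29 - 2 = 540*29 - 2 = 15660 - 2 = 15658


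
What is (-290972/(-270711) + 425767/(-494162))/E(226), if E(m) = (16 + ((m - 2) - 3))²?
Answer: 28527495127/7514012984263758 ≈ 3.7966e-6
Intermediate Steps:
E(m) = (11 + m)² (E(m) = (16 + ((-2 + m) - 3))² = (16 + (-5 + m))² = (11 + m)²)
(-290972/(-270711) + 425767/(-494162))/E(226) = (-290972/(-270711) + 425767/(-494162))/((11 + 226)²) = (-290972*(-1/270711) + 425767*(-1/494162))/(237²) = (290972/270711 - 425767/494162)/56169 = (28527495127/133775089182)*(1/56169) = 28527495127/7514012984263758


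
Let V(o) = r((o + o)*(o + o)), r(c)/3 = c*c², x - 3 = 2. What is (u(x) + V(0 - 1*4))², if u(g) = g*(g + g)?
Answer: 618553936324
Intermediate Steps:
x = 5 (x = 3 + 2 = 5)
r(c) = 3*c³ (r(c) = 3*(c*c²) = 3*c³)
u(g) = 2*g² (u(g) = g*(2*g) = 2*g²)
V(o) = 192*o⁶ (V(o) = 3*((o + o)*(o + o))³ = 3*((2*o)*(2*o))³ = 3*(4*o²)³ = 3*(64*o⁶) = 192*o⁶)
(u(x) + V(0 - 1*4))² = (2*5² + 192*(0 - 1*4)⁶)² = (2*25 + 192*(0 - 4)⁶)² = (50 + 192*(-4)⁶)² = (50 + 192*4096)² = (50 + 786432)² = 786482² = 618553936324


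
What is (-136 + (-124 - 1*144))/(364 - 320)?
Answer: -101/11 ≈ -9.1818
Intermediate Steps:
(-136 + (-124 - 1*144))/(364 - 320) = (-136 + (-124 - 144))/44 = (-136 - 268)*(1/44) = -404*1/44 = -101/11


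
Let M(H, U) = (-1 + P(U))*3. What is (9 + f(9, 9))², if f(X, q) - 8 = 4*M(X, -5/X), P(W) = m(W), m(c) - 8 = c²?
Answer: 7991929/729 ≈ 10963.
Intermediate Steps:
m(c) = 8 + c²
P(W) = 8 + W²
M(H, U) = 21 + 3*U² (M(H, U) = (-1 + (8 + U²))*3 = (7 + U²)*3 = 21 + 3*U²)
f(X, q) = 92 + 300/X² (f(X, q) = 8 + 4*(21 + 3*(-5/X)²) = 8 + 4*(21 + 3*(25/X²)) = 8 + 4*(21 + 75/X²) = 8 + (84 + 300/X²) = 92 + 300/X²)
(9 + f(9, 9))² = (9 + (92 + 300/9²))² = (9 + (92 + 300*(1/81)))² = (9 + (92 + 100/27))² = (9 + 2584/27)² = (2827/27)² = 7991929/729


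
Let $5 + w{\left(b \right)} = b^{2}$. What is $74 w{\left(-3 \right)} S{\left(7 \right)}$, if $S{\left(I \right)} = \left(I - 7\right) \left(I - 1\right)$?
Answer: $0$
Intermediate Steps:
$w{\left(b \right)} = -5 + b^{2}$
$S{\left(I \right)} = \left(-1 + I\right) \left(-7 + I\right)$ ($S{\left(I \right)} = \left(-7 + I\right) \left(-1 + I\right) = \left(-1 + I\right) \left(-7 + I\right)$)
$74 w{\left(-3 \right)} S{\left(7 \right)} = 74 \left(-5 + \left(-3\right)^{2}\right) \left(7 + 7^{2} - 56\right) = 74 \left(-5 + 9\right) \left(7 + 49 - 56\right) = 74 \cdot 4 \cdot 0 = 296 \cdot 0 = 0$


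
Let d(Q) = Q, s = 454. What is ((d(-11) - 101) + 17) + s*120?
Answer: 54385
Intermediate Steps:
((d(-11) - 101) + 17) + s*120 = ((-11 - 101) + 17) + 454*120 = (-112 + 17) + 54480 = -95 + 54480 = 54385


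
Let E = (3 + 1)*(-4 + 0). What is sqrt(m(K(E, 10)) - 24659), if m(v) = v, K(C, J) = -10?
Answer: 3*I*sqrt(2741) ≈ 157.06*I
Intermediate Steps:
E = -16 (E = 4*(-4) = -16)
sqrt(m(K(E, 10)) - 24659) = sqrt(-10 - 24659) = sqrt(-24669) = 3*I*sqrt(2741)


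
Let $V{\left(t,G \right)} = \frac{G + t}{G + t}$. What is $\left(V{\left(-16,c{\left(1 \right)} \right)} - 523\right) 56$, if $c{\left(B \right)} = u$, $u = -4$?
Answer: $-29232$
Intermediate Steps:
$c{\left(B \right)} = -4$
$V{\left(t,G \right)} = 1$
$\left(V{\left(-16,c{\left(1 \right)} \right)} - 523\right) 56 = \left(1 - 523\right) 56 = \left(-522\right) 56 = -29232$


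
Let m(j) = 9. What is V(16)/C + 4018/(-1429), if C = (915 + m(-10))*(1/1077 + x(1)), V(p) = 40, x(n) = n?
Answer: -164193999/59307787 ≈ -2.7685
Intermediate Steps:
C = 332024/359 (C = (915 + 9)*(1/1077 + 1) = 924*(1/1077 + 1) = 924*(1078/1077) = 332024/359 ≈ 924.86)
V(16)/C + 4018/(-1429) = 40/(332024/359) + 4018/(-1429) = 40*(359/332024) + 4018*(-1/1429) = 1795/41503 - 4018/1429 = -164193999/59307787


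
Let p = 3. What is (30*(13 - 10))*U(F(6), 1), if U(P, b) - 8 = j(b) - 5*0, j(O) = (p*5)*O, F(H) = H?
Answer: 2070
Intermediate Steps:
j(O) = 15*O (j(O) = (3*5)*O = 15*O)
U(P, b) = 8 + 15*b (U(P, b) = 8 + (15*b - 5*0) = 8 + (15*b + 0) = 8 + 15*b)
(30*(13 - 10))*U(F(6), 1) = (30*(13 - 10))*(8 + 15*1) = (30*3)*(8 + 15) = 90*23 = 2070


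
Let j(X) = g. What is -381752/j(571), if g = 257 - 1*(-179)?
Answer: -95438/109 ≈ -875.58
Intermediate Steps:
g = 436 (g = 257 + 179 = 436)
j(X) = 436
-381752/j(571) = -381752/436 = -381752*1/436 = -95438/109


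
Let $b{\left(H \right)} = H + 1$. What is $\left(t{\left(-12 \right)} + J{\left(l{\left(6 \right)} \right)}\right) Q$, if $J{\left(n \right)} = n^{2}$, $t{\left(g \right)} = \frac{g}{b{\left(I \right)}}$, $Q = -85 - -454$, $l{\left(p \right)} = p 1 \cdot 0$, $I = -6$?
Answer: $\frac{4428}{5} \approx 885.6$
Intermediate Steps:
$b{\left(H \right)} = 1 + H$
$l{\left(p \right)} = 0$ ($l{\left(p \right)} = p 0 = 0$)
$Q = 369$ ($Q = -85 + 454 = 369$)
$t{\left(g \right)} = - \frac{g}{5}$ ($t{\left(g \right)} = \frac{g}{1 - 6} = \frac{g}{-5} = g \left(- \frac{1}{5}\right) = - \frac{g}{5}$)
$\left(t{\left(-12 \right)} + J{\left(l{\left(6 \right)} \right)}\right) Q = \left(\left(- \frac{1}{5}\right) \left(-12\right) + 0^{2}\right) 369 = \left(\frac{12}{5} + 0\right) 369 = \frac{12}{5} \cdot 369 = \frac{4428}{5}$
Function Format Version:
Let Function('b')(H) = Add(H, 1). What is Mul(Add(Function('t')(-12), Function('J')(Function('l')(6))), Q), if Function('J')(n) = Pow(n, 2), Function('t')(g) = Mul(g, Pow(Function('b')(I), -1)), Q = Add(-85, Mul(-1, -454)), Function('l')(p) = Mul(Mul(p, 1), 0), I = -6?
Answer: Rational(4428, 5) ≈ 885.60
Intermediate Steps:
Function('b')(H) = Add(1, H)
Function('l')(p) = 0 (Function('l')(p) = Mul(p, 0) = 0)
Q = 369 (Q = Add(-85, 454) = 369)
Function('t')(g) = Mul(Rational(-1, 5), g) (Function('t')(g) = Mul(g, Pow(Add(1, -6), -1)) = Mul(g, Pow(-5, -1)) = Mul(g, Rational(-1, 5)) = Mul(Rational(-1, 5), g))
Mul(Add(Function('t')(-12), Function('J')(Function('l')(6))), Q) = Mul(Add(Mul(Rational(-1, 5), -12), Pow(0, 2)), 369) = Mul(Add(Rational(12, 5), 0), 369) = Mul(Rational(12, 5), 369) = Rational(4428, 5)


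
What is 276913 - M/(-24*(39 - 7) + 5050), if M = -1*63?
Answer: 1185741529/4282 ≈ 2.7691e+5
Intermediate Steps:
M = -63
276913 - M/(-24*(39 - 7) + 5050) = 276913 - (-63)/(-24*(39 - 7) + 5050) = 276913 - (-63)/(-24*32 + 5050) = 276913 - (-63)/(-768 + 5050) = 276913 - (-63)/4282 = 276913 - 1*(-63/4282) = 276913 + 63/4282 = 1185741529/4282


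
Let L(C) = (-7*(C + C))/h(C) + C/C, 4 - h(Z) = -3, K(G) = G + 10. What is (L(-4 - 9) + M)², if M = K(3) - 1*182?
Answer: 20164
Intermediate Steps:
K(G) = 10 + G
h(Z) = 7 (h(Z) = 4 - 1*(-3) = 4 + 3 = 7)
M = -169 (M = (10 + 3) - 1*182 = 13 - 182 = -169)
L(C) = 1 - 2*C (L(C) = -7*(C + C)/7 + C/C = -14*C*(⅐) + 1 = -2*C + 1 = 1 - 2*C)
(L(-4 - 9) + M)² = ((1 - 2*(-4 - 9)) - 169)² = ((1 - 2*(-13)) - 169)² = ((1 + 26) - 169)² = (27 - 169)² = (-142)² = 20164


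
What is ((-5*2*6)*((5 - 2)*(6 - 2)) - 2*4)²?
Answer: 529984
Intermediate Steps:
((-5*2*6)*((5 - 2)*(6 - 2)) - 2*4)² = ((-10*6)*(3*4) - 8)² = (-60*12 - 8)² = (-720 - 8)² = (-728)² = 529984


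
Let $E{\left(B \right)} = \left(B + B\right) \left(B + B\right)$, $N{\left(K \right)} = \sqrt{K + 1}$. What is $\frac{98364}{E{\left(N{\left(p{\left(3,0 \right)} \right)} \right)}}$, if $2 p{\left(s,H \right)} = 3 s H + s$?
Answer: $\frac{49182}{5} \approx 9836.4$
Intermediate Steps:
$p{\left(s,H \right)} = \frac{s}{2} + \frac{3 H s}{2}$ ($p{\left(s,H \right)} = \frac{3 s H + s}{2} = \frac{3 H s + s}{2} = \frac{s + 3 H s}{2} = \frac{s}{2} + \frac{3 H s}{2}$)
$N{\left(K \right)} = \sqrt{1 + K}$
$E{\left(B \right)} = 4 B^{2}$ ($E{\left(B \right)} = 2 B 2 B = 4 B^{2}$)
$\frac{98364}{E{\left(N{\left(p{\left(3,0 \right)} \right)} \right)}} = \frac{98364}{4 \left(\sqrt{1 + \frac{1}{2} \cdot 3 \left(1 + 3 \cdot 0\right)}\right)^{2}} = \frac{98364}{4 \left(\sqrt{1 + \frac{1}{2} \cdot 3 \left(1 + 0\right)}\right)^{2}} = \frac{98364}{4 \left(\sqrt{1 + \frac{1}{2} \cdot 3 \cdot 1}\right)^{2}} = \frac{98364}{4 \left(\sqrt{1 + \frac{3}{2}}\right)^{2}} = \frac{98364}{4 \left(\sqrt{\frac{5}{2}}\right)^{2}} = \frac{98364}{4 \left(\frac{\sqrt{10}}{2}\right)^{2}} = \frac{98364}{4 \cdot \frac{5}{2}} = \frac{98364}{10} = 98364 \cdot \frac{1}{10} = \frac{49182}{5}$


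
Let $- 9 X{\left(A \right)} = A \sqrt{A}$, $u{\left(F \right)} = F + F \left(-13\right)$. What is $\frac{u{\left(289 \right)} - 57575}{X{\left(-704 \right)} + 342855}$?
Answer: $- \frac{1695240718965}{9521862546689} + \frac{3094147584 i \sqrt{11}}{9521862546689} \approx -0.17804 + 0.0010777 i$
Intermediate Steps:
$u{\left(F \right)} = - 12 F$ ($u{\left(F \right)} = F - 13 F = - 12 F$)
$X{\left(A \right)} = - \frac{A^{\frac{3}{2}}}{9}$ ($X{\left(A \right)} = - \frac{A \sqrt{A}}{9} = - \frac{A^{\frac{3}{2}}}{9}$)
$\frac{u{\left(289 \right)} - 57575}{X{\left(-704 \right)} + 342855} = \frac{\left(-12\right) 289 - 57575}{- \frac{\left(-704\right)^{\frac{3}{2}}}{9} + 342855} = \frac{-3468 - 57575}{- \frac{\left(-5632\right) i \sqrt{11}}{9} + 342855} = - \frac{61043}{\frac{5632 i \sqrt{11}}{9} + 342855} = - \frac{61043}{342855 + \frac{5632 i \sqrt{11}}{9}}$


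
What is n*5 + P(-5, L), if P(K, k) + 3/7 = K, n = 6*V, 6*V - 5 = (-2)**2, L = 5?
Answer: 277/7 ≈ 39.571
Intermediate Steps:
V = 3/2 (V = 5/6 + (1/6)*(-2)**2 = 5/6 + (1/6)*4 = 5/6 + 2/3 = 3/2 ≈ 1.5000)
n = 9 (n = 6*(3/2) = 9)
P(K, k) = -3/7 + K
n*5 + P(-5, L) = 9*5 + (-3/7 - 5) = 45 - 38/7 = 277/7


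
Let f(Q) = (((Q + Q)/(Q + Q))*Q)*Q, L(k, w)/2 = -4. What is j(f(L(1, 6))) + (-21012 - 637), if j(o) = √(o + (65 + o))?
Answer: -21649 + √193 ≈ -21635.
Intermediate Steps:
L(k, w) = -8 (L(k, w) = 2*(-4) = -8)
f(Q) = Q² (f(Q) = (((2*Q)/((2*Q)))*Q)*Q = (((2*Q)*(1/(2*Q)))*Q)*Q = (1*Q)*Q = Q*Q = Q²)
j(o) = √(65 + 2*o)
j(f(L(1, 6))) + (-21012 - 637) = √(65 + 2*(-8)²) + (-21012 - 637) = √(65 + 2*64) - 21649 = √(65 + 128) - 21649 = √193 - 21649 = -21649 + √193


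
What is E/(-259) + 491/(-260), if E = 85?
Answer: -149269/67340 ≈ -2.2166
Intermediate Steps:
E/(-259) + 491/(-260) = 85/(-259) + 491/(-260) = 85*(-1/259) + 491*(-1/260) = -85/259 - 491/260 = -149269/67340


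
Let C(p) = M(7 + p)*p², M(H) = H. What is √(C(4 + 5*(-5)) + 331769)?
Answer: √325595 ≈ 570.61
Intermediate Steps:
C(p) = p²*(7 + p) (C(p) = (7 + p)*p² = p²*(7 + p))
√(C(4 + 5*(-5)) + 331769) = √((4 + 5*(-5))²*(7 + (4 + 5*(-5))) + 331769) = √((4 - 25)²*(7 + (4 - 25)) + 331769) = √((-21)²*(7 - 21) + 331769) = √(441*(-14) + 331769) = √(-6174 + 331769) = √325595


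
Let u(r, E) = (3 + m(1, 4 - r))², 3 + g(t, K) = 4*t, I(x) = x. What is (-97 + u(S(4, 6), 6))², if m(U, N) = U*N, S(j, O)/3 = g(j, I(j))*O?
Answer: 2645250624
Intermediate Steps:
g(t, K) = -3 + 4*t
S(j, O) = 3*O*(-3 + 4*j) (S(j, O) = 3*((-3 + 4*j)*O) = 3*(O*(-3 + 4*j)) = 3*O*(-3 + 4*j))
m(U, N) = N*U
u(r, E) = (7 - r)² (u(r, E) = (3 + (4 - r)*1)² = (3 + (4 - r))² = (7 - r)²)
(-97 + u(S(4, 6), 6))² = (-97 + (-7 + 3*6*(-3 + 4*4))²)² = (-97 + (-7 + 3*6*(-3 + 16))²)² = (-97 + (-7 + 3*6*13)²)² = (-97 + (-7 + 234)²)² = (-97 + 227²)² = (-97 + 51529)² = 51432² = 2645250624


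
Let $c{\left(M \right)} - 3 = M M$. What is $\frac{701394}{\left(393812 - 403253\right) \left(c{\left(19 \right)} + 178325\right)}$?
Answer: $- \frac{233798}{562334283} \approx -0.00041576$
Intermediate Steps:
$c{\left(M \right)} = 3 + M^{2}$ ($c{\left(M \right)} = 3 + M M = 3 + M^{2}$)
$\frac{701394}{\left(393812 - 403253\right) \left(c{\left(19 \right)} + 178325\right)} = \frac{701394}{\left(393812 - 403253\right) \left(\left(3 + 19^{2}\right) + 178325\right)} = \frac{701394}{\left(-9441\right) \left(\left(3 + 361\right) + 178325\right)} = \frac{701394}{\left(-9441\right) \left(364 + 178325\right)} = \frac{701394}{\left(-9441\right) 178689} = \frac{701394}{-1687002849} = 701394 \left(- \frac{1}{1687002849}\right) = - \frac{233798}{562334283}$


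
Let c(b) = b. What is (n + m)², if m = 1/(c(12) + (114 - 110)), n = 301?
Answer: 23203489/256 ≈ 90639.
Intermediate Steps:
m = 1/16 (m = 1/(12 + (114 - 110)) = 1/(12 + 4) = 1/16 ≈ 0.062500)
(n + m)² = (301 + 1/16)² = (4817/16)² = 23203489/256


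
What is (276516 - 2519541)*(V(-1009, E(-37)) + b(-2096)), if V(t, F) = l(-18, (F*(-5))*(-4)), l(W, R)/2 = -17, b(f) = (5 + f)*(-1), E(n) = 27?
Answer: -4613902425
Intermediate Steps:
b(f) = -5 - f
l(W, R) = -34 (l(W, R) = 2*(-17) = -34)
V(t, F) = -34
(276516 - 2519541)*(V(-1009, E(-37)) + b(-2096)) = (276516 - 2519541)*(-34 + (-5 - 1*(-2096))) = -2243025*(-34 + (-5 + 2096)) = -2243025*(-34 + 2091) = -2243025*2057 = -4613902425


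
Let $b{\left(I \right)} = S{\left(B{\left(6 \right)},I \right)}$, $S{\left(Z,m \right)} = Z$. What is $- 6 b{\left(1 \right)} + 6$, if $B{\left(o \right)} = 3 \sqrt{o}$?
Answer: $6 - 18 \sqrt{6} \approx -38.091$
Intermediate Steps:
$b{\left(I \right)} = 3 \sqrt{6}$
$- 6 b{\left(1 \right)} + 6 = - 6 \cdot 3 \sqrt{6} + 6 = - 18 \sqrt{6} + 6 = 6 - 18 \sqrt{6}$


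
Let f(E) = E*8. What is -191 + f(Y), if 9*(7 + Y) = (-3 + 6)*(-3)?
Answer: -255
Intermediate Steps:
Y = -8 (Y = -7 + ((-3 + 6)*(-3))/9 = -7 + (3*(-3))/9 = -7 + (⅑)*(-9) = -7 - 1 = -8)
f(E) = 8*E
-191 + f(Y) = -191 + 8*(-8) = -191 - 64 = -255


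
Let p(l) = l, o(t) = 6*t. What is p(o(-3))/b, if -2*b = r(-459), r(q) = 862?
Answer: 18/431 ≈ 0.041763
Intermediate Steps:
b = -431 (b = -½*862 = -431)
p(o(-3))/b = (6*(-3))/(-431) = -18*(-1/431) = 18/431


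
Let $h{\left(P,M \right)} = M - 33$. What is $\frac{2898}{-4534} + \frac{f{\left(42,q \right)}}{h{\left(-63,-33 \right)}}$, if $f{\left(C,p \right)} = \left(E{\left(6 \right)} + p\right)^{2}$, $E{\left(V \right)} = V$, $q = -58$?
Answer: $- \frac{3112801}{74811} \approx -41.609$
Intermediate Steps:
$h{\left(P,M \right)} = -33 + M$ ($h{\left(P,M \right)} = M - 33 = -33 + M$)
$f{\left(C,p \right)} = \left(6 + p\right)^{2}$
$\frac{2898}{-4534} + \frac{f{\left(42,q \right)}}{h{\left(-63,-33 \right)}} = \frac{2898}{-4534} + \frac{\left(6 - 58\right)^{2}}{-33 - 33} = 2898 \left(- \frac{1}{4534}\right) + \frac{\left(-52\right)^{2}}{-66} = - \frac{1449}{2267} + 2704 \left(- \frac{1}{66}\right) = - \frac{1449}{2267} - \frac{1352}{33} = - \frac{3112801}{74811}$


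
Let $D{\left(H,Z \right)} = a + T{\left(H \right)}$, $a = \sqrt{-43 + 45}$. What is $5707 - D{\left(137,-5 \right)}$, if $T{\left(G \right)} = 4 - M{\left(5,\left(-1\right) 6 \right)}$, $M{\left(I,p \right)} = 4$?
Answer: $5707 - \sqrt{2} \approx 5705.6$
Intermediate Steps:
$a = \sqrt{2} \approx 1.4142$
$T{\left(G \right)} = 0$ ($T{\left(G \right)} = 4 - 4 = 0$)
$D{\left(H,Z \right)} = \sqrt{2}$ ($D{\left(H,Z \right)} = \sqrt{2} + 0 = \sqrt{2}$)
$5707 - D{\left(137,-5 \right)} = 5707 - \sqrt{2}$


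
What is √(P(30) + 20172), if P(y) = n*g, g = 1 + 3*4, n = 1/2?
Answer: √80714/2 ≈ 142.05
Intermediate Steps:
n = ½ ≈ 0.50000
g = 13 (g = 1 + 12 = 13)
P(y) = 13/2 (P(y) = (½)*13 = 13/2)
√(P(30) + 20172) = √(13/2 + 20172) = √(40357/2) = √80714/2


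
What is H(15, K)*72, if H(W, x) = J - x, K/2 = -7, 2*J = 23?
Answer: 1836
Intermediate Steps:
J = 23/2 (J = (1/2)*23 = 23/2 ≈ 11.500)
K = -14 (K = 2*(-7) = -14)
H(W, x) = 23/2 - x
H(15, K)*72 = (23/2 - 1*(-14))*72 = (23/2 + 14)*72 = (51/2)*72 = 1836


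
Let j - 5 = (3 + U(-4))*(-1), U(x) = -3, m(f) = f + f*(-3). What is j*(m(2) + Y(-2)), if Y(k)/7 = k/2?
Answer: -55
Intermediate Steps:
m(f) = -2*f (m(f) = f - 3*f = -2*f)
Y(k) = 7*k/2 (Y(k) = 7*(k/2) = 7*k/2)
j = 5 (j = 5 + (3 - 3)*(-1) = 5 + 0*(-1) = 5 + 0 = 5)
j*(m(2) + Y(-2)) = 5*(-2*2 + (7/2)*(-2)) = 5*(-4 - 7) = 5*(-11) = -55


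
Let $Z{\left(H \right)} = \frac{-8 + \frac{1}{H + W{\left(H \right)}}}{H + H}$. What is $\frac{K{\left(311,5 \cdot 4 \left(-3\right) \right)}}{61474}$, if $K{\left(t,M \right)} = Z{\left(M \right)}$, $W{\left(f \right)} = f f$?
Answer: $\frac{28319}{26114155200} \approx 1.0844 \cdot 10^{-6}$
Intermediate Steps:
$W{\left(f \right)} = f^{2}$
$Z{\left(H \right)} = \frac{-8 + \frac{1}{H + H^{2}}}{2 H}$ ($Z{\left(H \right)} = \frac{-8 + \frac{1}{H + H^{2}}}{H + H} = \frac{-8 + \frac{1}{H + H^{2}}}{2 H}$)
$K{\left(t,M \right)} = \frac{1 - 8 M - 8 M^{2}}{2 M^{2} \left(1 + M\right)}$
$\frac{K{\left(311,5 \cdot 4 \left(-3\right) \right)}}{61474} = \frac{\frac{1}{2} \cdot \frac{1}{3600} \frac{1}{1 + 5 \cdot 4 \left(-3\right)} \left(1 - 8 \cdot 5 \cdot 4 \left(-3\right) - 8 \left(5 \cdot 4 \left(-3\right)\right)^{2}\right)}{61474} = \frac{1 - 8 \cdot 20 \left(-3\right) - 8 \left(20 \left(-3\right)\right)^{2}}{2 \cdot 3600 \left(1 + 20 \left(-3\right)\right)} \frac{1}{61474} = \frac{1 - -480 - 8 \left(-60\right)^{2}}{2 \cdot 3600 \left(1 - 60\right)} \frac{1}{61474} = \frac{1}{2} \cdot \frac{1}{3600} \frac{1}{-59} \left(1 + 480 - 28800\right) \frac{1}{61474} = \frac{1}{2} \cdot \frac{1}{3600} \left(- \frac{1}{59}\right) \left(1 + 480 - 28800\right) \frac{1}{61474} = \frac{1}{2} \cdot \frac{1}{3600} \left(- \frac{1}{59}\right) \left(-28319\right) \frac{1}{61474} = \frac{28319}{424800} \cdot \frac{1}{61474} = \frac{28319}{26114155200}$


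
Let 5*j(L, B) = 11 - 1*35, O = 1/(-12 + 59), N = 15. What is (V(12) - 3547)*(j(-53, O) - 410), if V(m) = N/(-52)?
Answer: 191283983/130 ≈ 1.4714e+6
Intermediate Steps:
O = 1/47 ≈ 0.021277
V(m) = -15/52 (V(m) = 15/(-52) = 15*(-1/52) = -15/52)
j(L, B) = -24/5 (j(L, B) = (11 - 1*35)/5 = (11 - 35)/5 = (⅕)*(-24) = -24/5)
(V(12) - 3547)*(j(-53, O) - 410) = (-15/52 - 3547)*(-24/5 - 410) = -184459/52*(-2074/5) = 191283983/130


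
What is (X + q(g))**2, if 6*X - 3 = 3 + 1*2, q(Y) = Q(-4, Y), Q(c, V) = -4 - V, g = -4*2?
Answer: 256/9 ≈ 28.444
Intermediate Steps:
g = -8
q(Y) = -4 - Y
X = 4/3 (X = 1/2 + (3 + 1*2)/6 = 1/2 + (3 + 2)/6 = 1/2 + (1/6)*5 = 1/2 + 5/6 = 4/3 ≈ 1.3333)
(X + q(g))**2 = (4/3 + (-4 - 1*(-8)))**2 = (4/3 + (-4 + 8))**2 = (4/3 + 4)**2 = (16/3)**2 = 256/9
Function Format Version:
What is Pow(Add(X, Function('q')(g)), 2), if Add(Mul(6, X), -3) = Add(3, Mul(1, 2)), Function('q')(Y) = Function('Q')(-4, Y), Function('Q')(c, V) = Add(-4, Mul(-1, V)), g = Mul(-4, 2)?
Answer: Rational(256, 9) ≈ 28.444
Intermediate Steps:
g = -8
Function('q')(Y) = Add(-4, Mul(-1, Y))
X = Rational(4, 3) (X = Add(Rational(1, 2), Mul(Rational(1, 6), Add(3, Mul(1, 2)))) = Add(Rational(1, 2), Mul(Rational(1, 6), Add(3, 2))) = Add(Rational(1, 2), Mul(Rational(1, 6), 5)) = Add(Rational(1, 2), Rational(5, 6)) = Rational(4, 3) ≈ 1.3333)
Pow(Add(X, Function('q')(g)), 2) = Pow(Add(Rational(4, 3), Add(-4, Mul(-1, -8))), 2) = Pow(Add(Rational(4, 3), Add(-4, 8)), 2) = Pow(Add(Rational(4, 3), 4), 2) = Pow(Rational(16, 3), 2) = Rational(256, 9)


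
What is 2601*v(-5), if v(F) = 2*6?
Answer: 31212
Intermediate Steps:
v(F) = 12
2601*v(-5) = 2601*12 = 31212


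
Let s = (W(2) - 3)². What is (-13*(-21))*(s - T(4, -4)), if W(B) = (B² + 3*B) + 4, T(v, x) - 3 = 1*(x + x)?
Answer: 34398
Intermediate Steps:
T(v, x) = 3 + 2*x (T(v, x) = 3 + 1*(x + x) = 3 + 1*(2*x) = 3 + 2*x)
W(B) = 4 + B² + 3*B
s = 121 (s = ((4 + 2² + 3*2) - 3)² = ((4 + 4 + 6) - 3)² = (14 - 3)² = 11² = 121)
(-13*(-21))*(s - T(4, -4)) = (-13*(-21))*(121 - (3 + 2*(-4))) = 273*(121 - (3 - 8)) = 273*(121 - 1*(-5)) = 273*(121 + 5) = 273*126 = 34398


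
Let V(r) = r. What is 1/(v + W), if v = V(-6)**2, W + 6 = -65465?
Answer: -1/65435 ≈ -1.5282e-5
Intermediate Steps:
W = -65471 (W = -6 - 65465 = -65471)
v = 36 (v = (-6)**2 = 36)
1/(v + W) = 1/(36 - 65471) = 1/(-65435) = -1/65435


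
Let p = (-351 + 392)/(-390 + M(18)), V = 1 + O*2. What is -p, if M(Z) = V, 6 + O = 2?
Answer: 41/397 ≈ 0.10327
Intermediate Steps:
O = -4 (O = -6 + 2 = -4)
V = -7 (V = 1 - 4*2 = 1 - 8 = -7)
M(Z) = -7
p = -41/397 (p = (-351 + 392)/(-390 - 7) = 41/(-397) = 41*(-1/397) = -41/397 ≈ -0.10327)
-p = -1*(-41/397) = 41/397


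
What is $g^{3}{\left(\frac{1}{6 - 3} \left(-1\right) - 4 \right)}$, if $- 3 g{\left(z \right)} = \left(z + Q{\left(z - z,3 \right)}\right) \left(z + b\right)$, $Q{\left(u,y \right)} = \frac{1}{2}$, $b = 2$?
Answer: $- \frac{4173281}{157464} \approx -26.503$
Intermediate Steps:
$Q{\left(u,y \right)} = \frac{1}{2}$
$g{\left(z \right)} = - \frac{\left(\frac{1}{2} + z\right) \left(2 + z\right)}{3}$ ($g{\left(z \right)} = - \frac{\left(z + \frac{1}{2}\right) \left(z + 2\right)}{3} = - \frac{\left(\frac{1}{2} + z\right) \left(2 + z\right)}{3}$)
$g^{3}{\left(\frac{1}{6 - 3} \left(-1\right) - 4 \right)} = \left(- \frac{1}{3} - \frac{5 \left(\frac{1}{6 - 3} \left(-1\right) - 4\right)}{6} - \frac{\left(\frac{1}{6 - 3} \left(-1\right) - 4\right)^{2}}{3}\right)^{3} = \left(- \frac{1}{3} - \frac{5 \left(\frac{1}{3} \left(-1\right) - 4\right)}{6} - \frac{\left(\frac{1}{3} \left(-1\right) - 4\right)^{2}}{3}\right)^{3} = \left(- \frac{1}{3} - \frac{5 \left(- \frac{1}{3} - 4\right)}{6} - \frac{\left(- \frac{1}{3} - 4\right)^{2}}{3}\right)^{3} = \left(- \frac{1}{3} - - \frac{65}{18} - \frac{\left(- \frac{13}{3}\right)^{2}}{3}\right)^{3} = \left(- \frac{1}{3} + \frac{65}{18} - \frac{169}{27}\right)^{3} = \left(- \frac{161}{54}\right)^{3} = - \frac{4173281}{157464}$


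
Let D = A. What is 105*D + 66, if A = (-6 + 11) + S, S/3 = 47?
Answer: 15396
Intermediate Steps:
S = 141 (S = 3*47 = 141)
A = 146 (A = (-6 + 11) + 141 = 5 + 141 = 146)
D = 146
105*D + 66 = 105*146 + 66 = 15330 + 66 = 15396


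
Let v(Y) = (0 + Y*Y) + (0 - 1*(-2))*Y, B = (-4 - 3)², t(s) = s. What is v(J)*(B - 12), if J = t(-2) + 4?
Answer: 296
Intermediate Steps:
B = 49 (B = (-7)² = 49)
J = 2 (J = -2 + 4 = 2)
v(Y) = Y² + 2*Y (v(Y) = (0 + Y²) + (0 + 2)*Y = Y² + 2*Y)
v(J)*(B - 12) = (2*(2 + 2))*(49 - 12) = (2*4)*37 = 8*37 = 296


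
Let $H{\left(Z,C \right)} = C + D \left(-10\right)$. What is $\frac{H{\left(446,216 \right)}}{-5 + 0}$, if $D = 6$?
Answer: $- \frac{156}{5} \approx -31.2$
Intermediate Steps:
$H{\left(Z,C \right)} = -60 + C$ ($H{\left(Z,C \right)} = C + 6 \left(-10\right) = C - 60 = -60 + C$)
$\frac{H{\left(446,216 \right)}}{-5 + 0} = \frac{-60 + 216}{-5 + 0} = \frac{1}{-5} \cdot 156 = \left(- \frac{1}{5}\right) 156 = - \frac{156}{5}$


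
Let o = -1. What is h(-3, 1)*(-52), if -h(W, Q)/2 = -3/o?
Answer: 312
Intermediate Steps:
h(W, Q) = -6 (h(W, Q) = -(-6)/(-1) = -(-6)*(-1) = -2*3 = -6)
h(-3, 1)*(-52) = -6*(-52) = 312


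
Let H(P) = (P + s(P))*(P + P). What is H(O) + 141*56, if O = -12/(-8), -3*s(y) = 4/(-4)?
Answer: 15803/2 ≈ 7901.5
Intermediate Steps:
s(y) = 1/3 (s(y) = -4/(3*(-4)) = -4*(-1)/(3*4) = -1/3*(-1) = 1/3)
O = 3/2 (O = -12*(-1/8) = 3/2 ≈ 1.5000)
H(P) = 2*P*(1/3 + P) (H(P) = (P + 1/3)*(P + P) = (1/3 + P)*(2*P) = 2*P*(1/3 + P))
H(O) + 141*56 = (2/3)*(3/2)*(1 + 3*(3/2)) + 141*56 = (2/3)*(3/2)*(1 + 9/2) + 7896 = (2/3)*(3/2)*(11/2) + 7896 = 11/2 + 7896 = 15803/2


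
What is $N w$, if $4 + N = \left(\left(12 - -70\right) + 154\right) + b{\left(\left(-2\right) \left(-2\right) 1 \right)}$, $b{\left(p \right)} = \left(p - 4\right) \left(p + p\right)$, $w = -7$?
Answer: $-1624$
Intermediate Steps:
$b{\left(p \right)} = 2 p \left(-4 + p\right)$ ($b{\left(p \right)} = \left(-4 + p\right) 2 p = 2 p \left(-4 + p\right)$)
$N = 232$ ($N = -4 + \left(\left(\left(12 - -70\right) + 154\right) + 2 \left(-2\right) \left(-2\right) 1 \left(-4 + \left(-2\right) \left(-2\right) 1\right)\right) = -4 + \left(\left(\left(12 + 70\right) + 154\right) + 2 \cdot 4 \cdot 1 \left(-4 + 4 \cdot 1\right)\right) = -4 + \left(\left(82 + 154\right) + 2 \cdot 4 \left(-4 + 4\right)\right) = -4 + \left(236 + 2 \cdot 4 \cdot 0\right) = -4 + \left(236 + 0\right) = -4 + 236 = 232$)
$N w = 232 \left(-7\right) = -1624$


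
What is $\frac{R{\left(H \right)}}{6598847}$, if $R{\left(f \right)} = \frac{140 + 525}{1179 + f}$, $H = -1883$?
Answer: $- \frac{665}{4645588288} \approx -1.4315 \cdot 10^{-7}$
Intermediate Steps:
$R{\left(f \right)} = \frac{665}{1179 + f}$
$\frac{R{\left(H \right)}}{6598847} = \frac{665 \frac{1}{1179 - 1883}}{6598847} = \frac{665}{-704} \cdot \frac{1}{6598847} = 665 \left(- \frac{1}{704}\right) \frac{1}{6598847} = \left(- \frac{665}{704}\right) \frac{1}{6598847} = - \frac{665}{4645588288}$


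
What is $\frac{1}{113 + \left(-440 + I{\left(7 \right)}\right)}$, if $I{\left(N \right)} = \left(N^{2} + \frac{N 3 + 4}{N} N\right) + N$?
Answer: $- \frac{1}{246} \approx -0.004065$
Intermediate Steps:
$I{\left(N \right)} = 4 + N^{2} + 4 N$ ($I{\left(N \right)} = \left(N^{2} + \frac{3 N + 4}{N} N\right) + N = \left(N^{2} + \frac{4 + 3 N}{N} N\right) + N = \left(N^{2} + \left(4 + 3 N\right)\right) + N = \left(4 + N^{2} + 3 N\right) + N = 4 + N^{2} + 4 N$)
$\frac{1}{113 + \left(-440 + I{\left(7 \right)}\right)} = \frac{1}{113 + \left(-440 + \left(4 + 7^{2} + 4 \cdot 7\right)\right)} = \frac{1}{113 + \left(-440 + \left(4 + 49 + 28\right)\right)} = \frac{1}{113 + \left(-440 + 81\right)} = \frac{1}{113 - 359} = \frac{1}{-246} = - \frac{1}{246}$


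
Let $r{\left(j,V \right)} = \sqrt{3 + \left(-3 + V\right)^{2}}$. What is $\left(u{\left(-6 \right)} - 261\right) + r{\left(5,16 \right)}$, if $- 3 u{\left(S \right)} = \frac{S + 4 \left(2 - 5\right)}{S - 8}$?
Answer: $- \frac{1830}{7} + 2 \sqrt{43} \approx -248.31$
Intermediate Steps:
$u{\left(S \right)} = - \frac{-12 + S}{3 \left(-8 + S\right)}$ ($u{\left(S \right)} = - \frac{\left(S + 4 \left(2 - 5\right)\right) \frac{1}{S - 8}}{3} = - \frac{\left(S + 4 \left(-3\right)\right) \frac{1}{-8 + S}}{3} = - \frac{\left(S - 12\right) \frac{1}{-8 + S}}{3} = - \frac{\left(-12 + S\right) \frac{1}{-8 + S}}{3} = - \frac{\frac{1}{-8 + S} \left(-12 + S\right)}{3} = - \frac{-12 + S}{3 \left(-8 + S\right)}$)
$\left(u{\left(-6 \right)} - 261\right) + r{\left(5,16 \right)} = \left(\frac{12 - -6}{3 \left(-8 - 6\right)} - 261\right) + \sqrt{3 + \left(-3 + 16\right)^{2}} = \left(\frac{12 + 6}{3 \left(-14\right)} - 261\right) + \sqrt{3 + 13^{2}} = \left(\frac{1}{3} \left(- \frac{1}{14}\right) 18 - 261\right) + \sqrt{3 + 169} = \left(- \frac{3}{7} - 261\right) + \sqrt{172} = - \frac{1830}{7} + 2 \sqrt{43}$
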